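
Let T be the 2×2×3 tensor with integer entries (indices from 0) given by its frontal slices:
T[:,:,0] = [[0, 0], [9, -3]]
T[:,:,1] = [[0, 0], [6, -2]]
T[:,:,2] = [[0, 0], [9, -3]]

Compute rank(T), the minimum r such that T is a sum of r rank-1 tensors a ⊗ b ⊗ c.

1

Lower bound: T ≠ 0 (e.g. T[1,0,0] = 9), so rank(T) ≥ 1.
Upper bound: the mode-1 fibre T[:,0,0] = [0, 9] gives a = [0, 1] (primitive direction); the mode-2 fibre T[1,:,0] = [9, -3] gives b = [3, -1]; then c[k] = T[1,0,k] / (a[1]·b[0]) = [9, 6, 9] / 3 = [3, 2, 3].
Expanding [0, 1] ⊗ [3, -1] ⊗ [3, 2, 3] reproduces all 12 entries of T, so T = [0, 1] ⊗ [3, -1] ⊗ [3, 2, 3] and rank(T) ≤ 1.
These bounds meet, so rank(T) = 1.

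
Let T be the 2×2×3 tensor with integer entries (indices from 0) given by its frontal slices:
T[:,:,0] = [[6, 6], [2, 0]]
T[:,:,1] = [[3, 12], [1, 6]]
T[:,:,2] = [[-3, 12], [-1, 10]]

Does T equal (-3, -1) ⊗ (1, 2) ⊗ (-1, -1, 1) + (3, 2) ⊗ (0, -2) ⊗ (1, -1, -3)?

Reconstruct entry (0,0,0) from the claimed factors: Σₗ aₗ[0]bₗ[0]cₗ[0] = (-3)·(1)·(-1) + (3)·(0)·(1) = 3, but T[0,0,0] = 6. The claim is false.

No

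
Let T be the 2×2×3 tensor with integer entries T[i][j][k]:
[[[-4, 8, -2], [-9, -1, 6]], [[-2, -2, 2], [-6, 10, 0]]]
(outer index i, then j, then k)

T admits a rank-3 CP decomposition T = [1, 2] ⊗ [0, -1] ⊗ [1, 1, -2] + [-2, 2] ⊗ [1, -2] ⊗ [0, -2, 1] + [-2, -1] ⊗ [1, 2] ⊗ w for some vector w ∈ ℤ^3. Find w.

w = [2, -2, 0]

Subtract the known terms from T to get the rank-1 residual R = [-2, -1] ⊗ [1, 2] ⊗ w, so R[i,j,k] = a[i]·b[j]·w[k]. Pick indices with nonzero a[0]·b[0] = (-2)·(1) = -2. Only the fibre through (0,0,·) is needed: R[0,0,:] = T[0,0,:] − Σₗ aₗ[0]bₗ[0]cₗ = [-4, 8, -2] − (1)·(0)·[1, 1, -2] − (-2)·(1)·[0, -2, 1] = [-4, 4, 0]. Then w[k] = R[0,0,k] / -2 for each k, giving w = [-4, 4, 0] / -2 = [2, -2, 0].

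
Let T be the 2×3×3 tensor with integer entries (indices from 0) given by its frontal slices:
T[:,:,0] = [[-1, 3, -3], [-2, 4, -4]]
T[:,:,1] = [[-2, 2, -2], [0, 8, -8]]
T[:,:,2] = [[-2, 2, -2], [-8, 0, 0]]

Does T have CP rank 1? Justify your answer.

No

The mode-3 unfolding of T (rows indexed by k, columns by (i,j) = (0,0), (0,1), (0,2), (1,0), (1,1), (1,2)) is [[-1, 3, -3, -2, 4, -4], [-2, 2, -2, 0, 8, -8], [-2, 2, -2, -8, 0, 0]].
There the 3×3 minor on rows k ∈ {0, 1, 2}, columns (i,j) ∈ {(0,0), (0,1), (1,0)} is det [[-1, 3, -2], [-2, 2, 0], [-2, 2, -8]] = -32 ≠ 0, so this unfolding has rank ≥ 3; CP rank is at least every unfolding rank, so rank(T) ≥ 3.
In particular rank(T) ≥ 3 > 1, so T is not rank-1.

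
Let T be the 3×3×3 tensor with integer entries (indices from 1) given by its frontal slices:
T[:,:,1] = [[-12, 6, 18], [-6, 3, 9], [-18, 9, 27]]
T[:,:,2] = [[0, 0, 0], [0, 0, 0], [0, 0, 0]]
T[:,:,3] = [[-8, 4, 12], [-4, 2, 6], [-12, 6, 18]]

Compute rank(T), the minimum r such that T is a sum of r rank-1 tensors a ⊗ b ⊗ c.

1

Lower bound: T ≠ 0 (e.g. T[1,1,1] = -12), so rank(T) ≥ 1.
Upper bound: the mode-1 fibre T[:,1,1] = [-12, -6, -18] gives a = [2, 1, 3] (primitive direction); the mode-2 fibre T[1,:,1] = [-12, 6, 18] gives b = [2, -1, -3]; then c[k] = T[1,1,k] / (a[1]·b[1]) = [-12, 0, -8] / 4 = [-3, 0, -2].
Expanding [2, 1, 3] ⊗ [2, -1, -3] ⊗ [-3, 0, -2] reproduces all 27 entries of T, so T = [2, 1, 3] ⊗ [2, -1, -3] ⊗ [-3, 0, -2] and rank(T) ≤ 1.
These bounds meet, so rank(T) = 1.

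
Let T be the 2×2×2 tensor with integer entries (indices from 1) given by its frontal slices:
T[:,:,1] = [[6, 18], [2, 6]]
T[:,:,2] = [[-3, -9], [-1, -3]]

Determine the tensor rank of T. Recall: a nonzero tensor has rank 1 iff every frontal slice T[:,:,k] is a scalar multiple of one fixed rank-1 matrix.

1

Lower bound: T ≠ 0 (e.g. T[1,1,1] = 6), so rank(T) ≥ 1.
Upper bound: if T = a (x) b (x) c then every fibre of T is a multiple of the corresponding factor, so read the factors off the fibres through the nonzero entry T[1,1,1] = 6.
The mode-1 fibre T[:,1,1] = [6, 2] gives a = [3, 1] (primitive direction); the mode-2 fibre T[1,:,1] = [6, 18] gives b = [1, 3]; then c[k] = T[1,1,k] / (a[1]·b[1]) = [6, -3] / 3 = [2, -1].
Expanding [3, 1] (x) [1, 3] (x) [2, -1] reproduces all 8 entries of T, so T = [3, 1] (x) [1, 3] (x) [2, -1] and rank(T) ≤ 1.
These bounds meet, so rank(T) = 1.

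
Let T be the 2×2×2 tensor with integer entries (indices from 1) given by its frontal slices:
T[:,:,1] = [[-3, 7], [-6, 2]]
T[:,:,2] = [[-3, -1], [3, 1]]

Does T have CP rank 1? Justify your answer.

No

The mode-1 unfolding of T (rows indexed by i, columns by (j,k) = (1,1), (1,2), (2,1), (2,2)) is [[-3, -3, 7, -1], [-6, 3, 2, 1]].
There the 2×2 minor on rows i ∈ {1, 2}, columns (j,k) ∈ {(1,1), (1,2)} is det [[-3, -3], [-6, 3]] = -27 ≠ 0, so this unfolding has rank ≥ 2; CP rank is at least every unfolding rank, so rank(T) ≥ 2.
In particular rank(T) ≥ 2 > 1, so T is not rank-1.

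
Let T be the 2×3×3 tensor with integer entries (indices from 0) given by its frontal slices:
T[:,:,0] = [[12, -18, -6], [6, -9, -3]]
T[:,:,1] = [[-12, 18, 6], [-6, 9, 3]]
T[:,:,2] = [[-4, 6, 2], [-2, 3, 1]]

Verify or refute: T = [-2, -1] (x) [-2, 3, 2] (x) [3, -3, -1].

No

Reconstruct entry (0,2,0) from the claimed factors: Σₗ aₗ[0]bₗ[2]cₗ[0] = (-2)·(2)·(3) = -12, but T[0,2,0] = -6. The claim is false.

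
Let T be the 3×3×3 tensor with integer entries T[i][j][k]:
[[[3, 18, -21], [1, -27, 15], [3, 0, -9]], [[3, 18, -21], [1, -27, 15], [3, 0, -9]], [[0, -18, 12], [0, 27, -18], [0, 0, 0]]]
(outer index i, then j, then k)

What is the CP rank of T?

2

Lower bound: the mode-1 unfolding of T (rows indexed by i, columns by (j,k) = (0,0), (0,1), (0,2), (1,0), (1,1), (1,2), (2,0), (2,1), (2,2)) is [[3, 18, -21, 1, -27, 15, 3, 0, -9], [3, 18, -21, 1, -27, 15, 3, 0, -9], [0, -18, 12, 0, 27, -18, 0, 0, 0]].
There the 2×2 minor on rows i ∈ {0, 2}, columns (j,k) ∈ {(0,0), (0,1)} is det [[3, 18], [0, -18]] = -54 ≠ 0, so this unfolding has rank ≥ 2; CP rank is at least every unfolding rank, so rank(T) ≥ 2. (Unfolding ranks only ever bound the CP rank from below — rank(T) can be strictly larger than all of them — so the matching upper bound has to come from an explicit 2-term decomposition.)
Upper bound — finding two terms. Write S_k = T[:,:,k] for the frontal slices: S₀ = [[3, 1, 3], [3, 1, 3], [0, 0, 0]], S₁ = [[18, -27, 0], [18, -27, 0], [-18, 27, 0]], S₂ = [[-21, 15, -9], [-21, 15, -9], [12, -18, 0]].
If T = a₁ ⊗ b₁ ⊗ c₁ + a₂ ⊗ b₂ ⊗ c₂ then each S_k = c₁[k]·a₁b₁ᵀ + c₂[k]·a₂b₂ᵀ. S₀ and S₁ are linearly independent, so a₁b₁ᵀ and a₂b₂ᵀ must span the same plane of matrices: they are the rank-1 matrices of the form x·S₀ + y·S₁.
The 2×2 minor of x·S₀ + y·S₁ on rows {0,2}, columns {0,1} is 99·xy = 99·(y)(x), vanishing at (x:y) = (1:0) and (0:1).
M₁ = S₀ = [[3, 1, 3], [3, 1, 3], [0, 0, 0]] = [1, 1, 0][3, 1, 3]ᵀ and M₂ = S₁ = [[18, -27, 0], [18, -27, 0], [-18, 27, 0]] = 9·[1, 1, -1][2, -3, 0]ᵀ, so take a₁ = [1, 1, 0], b₁ = [3, 1, 3], a₂ = [1, 1, -1], b₂ = [2, -3, 0].
Each slice is an integer combination of E₁ = a₁b₁ᵀ and E₂ = a₂b₂ᵀ: S₀ = E₁, S₁ = 9·E₂, S₂ = −3·E₁ − 6·E₂; reading off coefficients, c₁ = [1, 0, -3] and c₂ = [0, 9, -6].
Hence T = [1, 1, 0] ⊗ [3, 1, 3] ⊗ [1, 0, -3] + [1, 1, -1] ⊗ [2, -3, 0] ⊗ [0, 9, -6], so rank(T) ≤ 2.
These bounds meet, so rank(T) = 2.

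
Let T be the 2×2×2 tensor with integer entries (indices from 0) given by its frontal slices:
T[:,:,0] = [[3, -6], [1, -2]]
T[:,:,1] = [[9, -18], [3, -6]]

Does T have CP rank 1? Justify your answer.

If T = a ⊗ b ⊗ c then every fibre of T is a multiple of the corresponding factor, so read the factors off the fibres through the nonzero entry T[0,0,0] = 3.
The mode-1 fibre T[:,0,0] = [3, 1] gives a = (3, 1) (primitive direction); the mode-2 fibre T[0,:,0] = [3, -6] gives b = (1, -2); then c[k] = T[0,0,k] / (a[0]·b[0]) = [3, 9] / 3 = (1, 3).
Expanding (3, 1) ⊗ (1, -2) ⊗ (1, 3) reproduces all 8 entries of T, so T = (3, 1) ⊗ (1, -2) ⊗ (1, 3) and rank(T) ≤ 1.
Equivalently every frontal slice T[:,:,k] is c[k] times the rank-1 matrix (3, 1) ⊗ (1, -2). So T has rank 1 (it is nonzero).

Yes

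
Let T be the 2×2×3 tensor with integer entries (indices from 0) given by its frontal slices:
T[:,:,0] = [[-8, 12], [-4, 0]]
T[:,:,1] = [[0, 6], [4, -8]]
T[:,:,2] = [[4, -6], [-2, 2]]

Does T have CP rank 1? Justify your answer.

No

The mode-3 unfolding of T (rows indexed by k, columns by (i,j) = (0,0), (0,1), (1,0), (1,1)) is [[-8, 12, -4, 0], [0, 6, 4, -8], [4, -6, -2, 2]].
There the 3×3 minor on rows k ∈ {0, 1, 2}, columns (i,j) ∈ {(0,0), (0,1), (1,0)} is det [[-8, 12, -4], [0, 6, 4], [4, -6, -2]] = 192 ≠ 0, so this unfolding has rank ≥ 3; CP rank is at least every unfolding rank, so rank(T) ≥ 3.
In particular rank(T) ≥ 3 > 1, so T is not rank-1.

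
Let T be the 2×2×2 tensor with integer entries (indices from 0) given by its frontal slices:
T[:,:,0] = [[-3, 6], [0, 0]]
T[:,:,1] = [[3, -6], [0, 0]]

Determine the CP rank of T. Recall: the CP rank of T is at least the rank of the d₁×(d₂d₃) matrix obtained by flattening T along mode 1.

Lower bound: T ≠ 0 (e.g. T[0,0,0] = -3), so rank(T) ≥ 1.
Upper bound: if T = a ⊗ b ⊗ c then every fibre of T is a multiple of the corresponding factor, so read the factors off the fibres through the nonzero entry T[0,0,0] = -3.
The mode-1 fibre T[:,0,0] = [-3, 0] gives a = [1, 0] (primitive direction); the mode-2 fibre T[0,:,0] = [-3, 6] gives b = [1, -2]; then c[k] = T[0,0,k] / (a[0]·b[0]) = [-3, 3] / 1 = [-3, 3].
Expanding [1, 0] ⊗ [1, -2] ⊗ [-3, 3] reproduces all 8 entries of T, so T = [1, 0] ⊗ [1, -2] ⊗ [-3, 3] and rank(T) ≤ 1.
These bounds meet, so rank(T) = 1.

1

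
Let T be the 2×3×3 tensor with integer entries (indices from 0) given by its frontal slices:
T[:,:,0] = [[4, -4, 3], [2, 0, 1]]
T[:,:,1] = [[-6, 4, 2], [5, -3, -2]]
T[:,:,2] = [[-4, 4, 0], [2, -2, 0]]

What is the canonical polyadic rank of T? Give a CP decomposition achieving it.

rank(T) = 3

Lower bound: the mode-2 unfolding of T (rows indexed by j, columns by (i,k) = (0,0), (0,1), (0,2), (1,0), (1,1), (1,2)) is [[4, -6, -4, 2, 5, 2], [-4, 4, 4, 0, -3, -2], [3, 2, 0, 1, -2, 0]].
There the 3×3 minor on rows j ∈ {0, 1, 2}, columns (i,k) ∈ {(0,0), (0,1), (0,2)} is det [[4, -6, -4], [-4, 4, 4], [3, 2, 0]] = -24 ≠ 0, so this unfolding has rank ≥ 3; CP rank is at least every unfolding rank, so rank(T) ≥ 3. (Unfolding ranks only ever bound the CP rank from below — rank(T) can be strictly larger than all of them — so the matching upper bound has to come from an explicit 3-term decomposition.)
Upper bound: T is a sum of 3 rank-1 terms, T = [1, -1] ∘ [2, -1, -1] ∘ [-1, -2, 0] + [1, 1] ∘ [2, -1, 2] ∘ [1, 0, 0] + [2, -1] ∘ [1, -1, 0] ∘ [2, -1, -2] (written with every a and b primitive with positive leading entry and the scale carried by c; CP decompositions are not unique, and this one is verified by expanding entrywise), so rank(T) ≤ 3.
These bounds meet, so rank(T) = 3.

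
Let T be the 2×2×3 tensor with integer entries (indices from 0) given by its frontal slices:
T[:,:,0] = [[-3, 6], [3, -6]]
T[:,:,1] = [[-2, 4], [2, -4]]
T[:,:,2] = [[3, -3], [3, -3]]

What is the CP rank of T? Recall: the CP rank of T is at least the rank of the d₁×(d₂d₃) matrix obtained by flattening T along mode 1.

Lower bound: the mode-1 unfolding of T (rows indexed by i, columns by (j,k) = (0,0), (0,1), (0,2), (1,0), (1,1), (1,2)) is [[-3, -2, 3, 6, 4, -3], [3, 2, 3, -6, -4, -3]].
There the 2×2 minor on rows i ∈ {0, 1}, columns (j,k) ∈ {(0,0), (0,2)} is det [[-3, 3], [3, 3]] = -18 ≠ 0, so this unfolding has rank ≥ 2; CP rank is at least every unfolding rank, so rank(T) ≥ 2. (Flattening ranks never certify an upper bound on CP rank; for that we must actually write T with 2 rank-1 terms.)
Upper bound — finding two terms. Write S_k = T[:,:,k] for the frontal slices: S₀ = [[-3, 6], [3, -6]], S₁ = [[-2, 4], [2, -4]], S₂ = [[3, -3], [3, -3]].
If T = a₁ ⊗ b₁ ⊗ c₁ + a₂ ⊗ b₂ ⊗ c₂ then each S_k = c₁[k]·a₁b₁ᵀ + c₂[k]·a₂b₂ᵀ. S₀ and S₂ are linearly independent, so a₁b₁ᵀ and a₂b₂ᵀ must span the same plane of matrices: they are the rank-1 matrices of the form x·S₀ + y·S₂.
det(x·S₀ + y·S₂) is −18·xy = (-18)·(y)(x), vanishing at (x:y) = (1:0) and (0:1).
M₁ = S₀ = [[-3, 6], [3, -6]] = (-3)·[1, -1][1, -2]ᵀ and M₂ = S₂ = [[3, -3], [3, -3]] = 3·[1, 1][1, -1]ᵀ, so take a₁ = [1, -1], b₁ = [1, -2], a₂ = [1, 1], b₂ = [1, -1].
Each slice is an integer combination of E₁ = a₁b₁ᵀ and E₂ = a₂b₂ᵀ: S₀ = −3·E₁, S₁ = −2·E₁, S₂ = 3·E₂; reading off coefficients, c₁ = [-3, -2, 0] and c₂ = [0, 0, 3].
Hence T = [1, -1] ⊗ [1, -2] ⊗ [-3, -2, 0] + [1, 1] ⊗ [1, -1] ⊗ [0, 0, 3], so rank(T) ≤ 2.
These bounds meet, so rank(T) = 2.

2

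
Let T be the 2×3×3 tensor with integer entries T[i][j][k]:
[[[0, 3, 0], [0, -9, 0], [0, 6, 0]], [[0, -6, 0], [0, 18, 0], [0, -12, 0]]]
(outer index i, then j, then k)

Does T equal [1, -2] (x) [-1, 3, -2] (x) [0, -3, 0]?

Yes

Reconstruct entrywise from the claimed factors. For example, T[0,1,1] = -9 and Σₗ aₗ[0]bₗ[1]cₗ[1] = (1)·(3)·(-3) = -9; checking all 18 entries, every one matches. The claim holds.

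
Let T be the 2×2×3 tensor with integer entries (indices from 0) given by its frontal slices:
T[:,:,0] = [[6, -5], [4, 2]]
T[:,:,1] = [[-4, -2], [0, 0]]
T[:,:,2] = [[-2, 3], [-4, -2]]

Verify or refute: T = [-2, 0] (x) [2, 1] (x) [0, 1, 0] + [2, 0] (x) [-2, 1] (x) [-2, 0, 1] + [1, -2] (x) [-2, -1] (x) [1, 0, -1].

Yes

Reconstruct entrywise from the claimed factors. For example, T[1,0,1] = 0 and Σₗ aₗ[1]bₗ[0]cₗ[1] = (0)·(2)·(1) + (0)·(-2)·(0) + (-2)·(-2)·(0) = 0; checking all 12 entries, every one matches. The claim holds.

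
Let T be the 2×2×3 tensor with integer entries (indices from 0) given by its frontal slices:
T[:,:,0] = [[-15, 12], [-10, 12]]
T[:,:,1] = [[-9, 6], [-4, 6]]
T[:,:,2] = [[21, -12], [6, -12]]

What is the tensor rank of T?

Lower bound: the mode-2 unfolding of T (rows indexed by j, columns by (i,k) = (0,0), (0,1), (0,2), (1,0), (1,1), (1,2)) is [[-15, -9, 21, -10, -4, 6], [12, 6, -12, 12, 6, -12]].
There the 2×2 minor on rows j ∈ {0, 1}, columns (i,k) ∈ {(0,0), (0,1)} is det [[-15, -9], [12, 6]] = 18 ≠ 0, so this unfolding has rank ≥ 2; CP rank is at least every unfolding rank, so rank(T) ≥ 2. (Flattening ranks never certify an upper bound on CP rank; for that we must actually write T with 2 rank-1 terms.)
Upper bound — finding two terms. Write S_k = T[:,:,k] for the frontal slices: S₀ = [[-15, 12], [-10, 12]], S₁ = [[-9, 6], [-4, 6]], S₂ = [[21, -12], [6, -12]].
If T = a₁ ⊗ b₁ ⊗ c₁ + a₂ ⊗ b₂ ⊗ c₂ then each S_k = c₁[k]·a₁b₁ᵀ + c₂[k]·a₂b₂ᵀ. S₀ and S₁ are linearly independent, so a₁b₁ᵀ and a₂b₂ᵀ must span the same plane of matrices: they are the rank-1 matrices of the form x·S₀ + y·S₁.
det(x·S₀ + y·S₁) is −60·x² − 90·xy − 30·y² = (-30)·(x + y)(2·x + y), vanishing at (x:y) = (1:-1) and (1:-2).
M₁ = S₀ − S₁ = [[-6, 6], [-6, 6]] = (-6)·[1, 1][1, -1]ᵀ and M₂ = S₀ − 2·S₁ = [[3, 0], [-2, 0]] = [3, -2][1, 0]ᵀ, so take a₁ = [1, 1], b₁ = [1, -1], a₂ = [3, -2], b₂ = [1, 0].
Each slice is an integer combination of E₁ = a₁b₁ᵀ and E₂ = a₂b₂ᵀ: S₀ = −12·E₁ − E₂, S₁ = −6·E₁ − E₂, S₂ = 12·E₁ + 3·E₂; reading off coefficients, c₁ = [-12, -6, 12] and c₂ = [-1, -1, 3].
Hence T = [1, 1] ⊗ [1, -1] ⊗ [-12, -6, 12] + [3, -2] ⊗ [1, 0] ⊗ [-1, -1, 3], so rank(T) ≤ 2.
These bounds meet, so rank(T) = 2.

2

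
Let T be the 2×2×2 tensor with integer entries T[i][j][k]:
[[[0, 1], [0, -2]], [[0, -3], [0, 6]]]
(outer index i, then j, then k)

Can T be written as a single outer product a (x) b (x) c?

Yes

If T = a (x) b (x) c then every fibre of T is a multiple of the corresponding factor, so read the factors off the fibres through the nonzero entry T[0,0,1] = 1.
The mode-1 fibre T[:,0,1] = [1, -3] gives a = (1, -3) (primitive direction); the mode-2 fibre T[0,:,1] = [1, -2] gives b = (1, -2); then c[k] = T[0,0,k] / (a[0]·b[0]) = [0, 1] / 1 = (0, 1).
Expanding (1, -3) (x) (1, -2) (x) (0, 1) reproduces all 8 entries of T, so T = (1, -3) (x) (1, -2) (x) (0, 1) and rank(T) ≤ 1.
Equivalently every frontal slice T[:,:,k] is c[k] times the rank-1 matrix (1, -3) (x) (1, -2). So T has rank 1 (it is nonzero).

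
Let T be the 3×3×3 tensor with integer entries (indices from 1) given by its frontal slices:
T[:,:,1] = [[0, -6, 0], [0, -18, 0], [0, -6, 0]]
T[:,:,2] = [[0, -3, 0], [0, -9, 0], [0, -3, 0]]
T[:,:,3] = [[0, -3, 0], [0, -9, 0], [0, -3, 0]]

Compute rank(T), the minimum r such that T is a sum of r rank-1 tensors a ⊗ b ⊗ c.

Lower bound: T ≠ 0 (e.g. T[1,2,1] = -6), so rank(T) ≥ 1.
Upper bound: if T = a ⊗ b ⊗ c then every fibre of T is a multiple of the corresponding factor, so read the factors off the fibres through the nonzero entry T[1,2,1] = -6.
The mode-1 fibre T[:,2,1] = [-6, -18, -6] gives a = (1, 3, 1) (primitive direction); the mode-2 fibre T[1,:,1] = [0, -6, 0] gives b = (0, 1, 0); then c[k] = T[1,2,k] / (a[1]·b[2]) = [-6, -3, -3] / 1 = (-6, -3, -3).
Expanding (1, 3, 1) ⊗ (0, 1, 0) ⊗ (-6, -3, -3) reproduces all 27 entries of T, so T = (1, 3, 1) ⊗ (0, 1, 0) ⊗ (-6, -3, -3) and rank(T) ≤ 1.
These bounds meet, so rank(T) = 1.

1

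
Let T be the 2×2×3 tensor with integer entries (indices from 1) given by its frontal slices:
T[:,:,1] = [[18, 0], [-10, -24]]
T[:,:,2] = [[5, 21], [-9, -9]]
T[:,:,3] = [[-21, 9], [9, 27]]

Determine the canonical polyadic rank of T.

Lower bound: in the mode-1 unfolding of T (rows indexed by i, columns by (j,k)) the 2×2 minor on rows i ∈ {1, 2}, columns (j,k) ∈ {(1,1), (1,2)} is det [[18, 5], [-10, -9]] = -112 ≠ 0, so that unfolding has rank ≥ 2 and hence rank(T) ≥ 2 (CP rank is at least every unfolding rank, though it can be larger).
Upper bound: with S_k = T[:,:,k], the two rank-1 terms a₁b₁ᵀ, a₂b₂ᵀ are the rank-1 members of the pencil x·S₁ + y·S₂.
det(x·S₁ + y·S₂) is −432·x² − 72·xy + 144·y² = (-72)·(3·x + 2·y)(2·x − y), vanishing at (x:y) = (2:-3) and (1:2).
M₁ = 2·S₁ − 3·S₂ = [[21, -63], [7, -21]] = 7·[3, 1][1, -3]ᵀ and M₂ = S₁ + 2·S₂ = [[28, 42], [-28, -42]] = 14·[1, -1][2, 3]ᵀ, so take a₁ = [3, 1], b₁ = [1, -3], a₂ = [1, -1], b₂ = [2, 3].
Each slice is an integer combination of E₁ = a₁b₁ᵀ and E₂ = a₂b₂ᵀ: S₁ = 2·E₁ + 6·E₂, S₂ = −E₁ + 4·E₂, S₃ = −3·E₁ − 6·E₂; reading off coefficients, c₁ = [2, -1, -3] and c₂ = [6, 4, -6].
Hence T = [3, 1] ∘ [1, -3] ∘ [2, -1, -3] + [1, -1] ∘ [2, 3] ∘ [6, 4, -6], so rank(T) ≤ 2.
These bounds meet, so rank(T) = 2.

2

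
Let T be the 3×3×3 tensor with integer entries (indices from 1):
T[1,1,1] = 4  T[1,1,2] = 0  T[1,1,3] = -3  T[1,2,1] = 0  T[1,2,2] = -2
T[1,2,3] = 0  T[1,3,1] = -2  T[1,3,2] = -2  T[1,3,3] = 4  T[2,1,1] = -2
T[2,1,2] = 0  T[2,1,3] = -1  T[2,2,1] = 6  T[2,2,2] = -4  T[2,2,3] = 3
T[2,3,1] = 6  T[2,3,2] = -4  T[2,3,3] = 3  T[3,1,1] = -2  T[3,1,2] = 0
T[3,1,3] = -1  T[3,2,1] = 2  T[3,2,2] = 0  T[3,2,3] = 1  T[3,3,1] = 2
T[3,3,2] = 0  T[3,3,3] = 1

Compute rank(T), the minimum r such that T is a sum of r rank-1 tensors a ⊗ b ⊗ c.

Lower bound: in the mode-3 unfolding of T (rows indexed by k, columns by (i,j)) the 3×3 minor on rows k ∈ {1, 2, 3}, columns (i,j) ∈ {(1,1), (1,2), (1,3)} is det [[4, 0, -2], [0, -2, -2], [-3, 0, 4]] = -20 ≠ 0, so that unfolding has rank ≥ 3 and hence rank(T) ≥ 3 (CP rank is at least every unfolding rank, though it can be larger).
Upper bound: T is a sum of 3 rank-1 terms, T = [1, -1, -1] ⊗ [1, -1, -1] ⊗ [2, 0, 1] + [1, 0, 0] ⊗ [1, 0, -1] ⊗ [2, 0, -4] + [1, 2, 0] ⊗ [0, 1, 1] ⊗ [2, -2, 1] (written with every a and b primitive with positive leading entry and the scale carried by c; CP decompositions are not unique, and this one is verified by expanding entrywise), so rank(T) ≤ 3.
These bounds meet, so rank(T) = 3.

3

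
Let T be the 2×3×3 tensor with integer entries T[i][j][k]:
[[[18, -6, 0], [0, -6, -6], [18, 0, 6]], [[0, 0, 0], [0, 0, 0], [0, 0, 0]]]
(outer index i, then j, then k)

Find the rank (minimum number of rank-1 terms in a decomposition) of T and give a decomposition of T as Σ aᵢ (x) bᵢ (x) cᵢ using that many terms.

rank(T) = 2

Lower bound: in the mode-3 unfolding of T (rows indexed by k, columns by (i,j)) the 2×2 minor on rows k ∈ {0, 1}, columns (i,j) ∈ {(0,0), (0,1)} is det [[18, 0], [-6, -6]] = -108 ≠ 0, so that unfolding has rank ≥ 2 and hence rank(T) ≥ 2 (CP rank is at least every unfolding rank, though it can be larger).
Upper bound: T[i,:,:] = a[i]·M for every slice, with a = (1, 0) and M = [[18, -6, 0], [0, -6, -6], [18, 0, 6]] (rows j, columns k).
The rows of M satisfy (row 0) = (row 1) + (row 2), so splitting by rows, M = (1, 1, 0)(0, -6, -6)ᵀ + (1, 0, 1)(18, 0, 6)ᵀ.
Hence T = (1, 0) (x) (1, 1, 0) (x) (0, -6, -6) + (1, 0) (x) (1, 0, 1) (x) (18, 0, 6), so rank(T) ≤ 2.
These bounds meet, so rank(T) = 2.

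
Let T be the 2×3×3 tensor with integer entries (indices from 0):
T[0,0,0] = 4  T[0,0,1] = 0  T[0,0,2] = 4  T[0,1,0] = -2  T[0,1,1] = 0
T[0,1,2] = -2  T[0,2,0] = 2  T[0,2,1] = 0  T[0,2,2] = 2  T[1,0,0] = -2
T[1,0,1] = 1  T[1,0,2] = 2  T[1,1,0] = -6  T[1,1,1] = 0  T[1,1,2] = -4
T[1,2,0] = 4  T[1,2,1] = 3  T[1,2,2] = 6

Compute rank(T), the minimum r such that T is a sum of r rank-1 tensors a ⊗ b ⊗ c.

Lower bound: the mode-3 unfolding of T (rows indexed by k, columns by (i,j) = (0,0), (0,1), (0,2), (1,0), (1,1), (1,2)) is [[4, -2, 2, -2, -6, 4], [0, 0, 0, 1, 0, 3], [4, -2, 2, 2, -4, 6]].
There the 3×3 minor on rows k ∈ {0, 1, 2}, columns (i,j) ∈ {(0,0), (1,0), (1,1)} is det [[4, -2, -6], [0, 1, 0], [4, 2, -4]] = 8 ≠ 0, so this unfolding has rank ≥ 3; CP rank is at least every unfolding rank, so rank(T) ≥ 3. (Unfolding ranks only ever bound the CP rank from below — rank(T) can be strictly larger than all of them — so the matching upper bound has to come from an explicit 3-term decomposition.)
Upper bound: T is a sum of 3 rank-1 terms, T = [0, 1] ⊗ [1, 1, -2] ⊗ [-2, -1, -2] + [0, 1] ⊗ [2, 1, 1] ⊗ [-2, 1, 0] + [1, 1] ⊗ [2, -1, 1] ⊗ [2, 0, 2] (written with every a and b primitive with positive leading entry and the scale carried by c; CP decompositions are not unique, and this one is verified by expanding entrywise), so rank(T) ≤ 3.
These bounds meet, so rank(T) = 3.

3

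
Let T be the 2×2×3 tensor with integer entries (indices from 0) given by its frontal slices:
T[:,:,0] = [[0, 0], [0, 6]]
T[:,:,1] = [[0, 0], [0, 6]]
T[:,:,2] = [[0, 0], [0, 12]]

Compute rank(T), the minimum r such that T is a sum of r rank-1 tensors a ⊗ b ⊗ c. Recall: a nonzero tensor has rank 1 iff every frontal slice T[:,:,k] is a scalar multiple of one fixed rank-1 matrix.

1

Lower bound: T ≠ 0 (e.g. T[1,1,0] = 6), so rank(T) ≥ 1.
Upper bound: if T = a ⊗ b ⊗ c then every fibre of T is a multiple of the corresponding factor, so read the factors off the fibres through the nonzero entry T[1,1,0] = 6.
The mode-1 fibre T[:,1,0] = [0, 6] gives a = [0, 1] (primitive direction); the mode-2 fibre T[1,:,0] = [0, 6] gives b = [0, 1]; then c[k] = T[1,1,k] / (a[1]·b[1]) = [6, 6, 12] / 1 = [6, 6, 12].
Expanding [0, 1] ⊗ [0, 1] ⊗ [6, 6, 12] reproduces all 12 entries of T, so T = [0, 1] ⊗ [0, 1] ⊗ [6, 6, 12] and rank(T) ≤ 1.
These bounds meet, so rank(T) = 1.
Check entry T[0,1,2] = 0: (0)·(1)·(12) = 0.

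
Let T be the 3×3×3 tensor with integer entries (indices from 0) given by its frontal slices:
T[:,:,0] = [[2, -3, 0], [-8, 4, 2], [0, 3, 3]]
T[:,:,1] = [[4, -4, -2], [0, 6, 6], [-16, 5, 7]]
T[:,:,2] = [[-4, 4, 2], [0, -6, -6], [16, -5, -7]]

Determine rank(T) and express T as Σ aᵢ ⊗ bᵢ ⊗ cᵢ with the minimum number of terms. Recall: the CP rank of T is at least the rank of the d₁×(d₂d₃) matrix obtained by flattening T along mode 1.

rank(T) = 3

Lower bound: the mode-2 unfolding of T (rows indexed by j, columns by (i,k) = (0,0), (0,1), (0,2), (1,0), (1,1), (1,2), (2,0), (2,1), (2,2)) is [[2, 4, -4, -8, 0, 0, 0, -16, 16], [-3, -4, 4, 4, 6, -6, 3, 5, -5], [0, -2, 2, 2, 6, -6, 3, 7, -7]].
There the 3×3 minor on rows j ∈ {0, 1, 2}, columns (i,k) ∈ {(0,0), (0,1), (1,0)} is det [[2, 4, -8], [-3, -4, 4], [0, -2, 2]] = -24 ≠ 0, so this unfolding has rank ≥ 3; CP rank is at least every unfolding rank, so rank(T) ≥ 3. (Flattening ranks never certify an upper bound on CP rank; for that we must actually write T with 3 rank-1 terms.)
Upper bound: T is a sum of 3 rank-1 terms, T = [0, 1, -1] ⊗ [1, 0, 0] ⊗ [-4, 8, -8] + [1, -2, -2] ⊗ [2, -1, -2] ⊗ [1, 2, -2] + [2, -2, -1] ⊗ [0, 1, -1] ⊗ [-1, -1, 1] (one valid choice — decompositions are not unique — normalised so each a, b is primitive with positive first nonzero entry; check it by expanding all entries), so rank(T) ≤ 3.
These bounds meet, so rank(T) = 3.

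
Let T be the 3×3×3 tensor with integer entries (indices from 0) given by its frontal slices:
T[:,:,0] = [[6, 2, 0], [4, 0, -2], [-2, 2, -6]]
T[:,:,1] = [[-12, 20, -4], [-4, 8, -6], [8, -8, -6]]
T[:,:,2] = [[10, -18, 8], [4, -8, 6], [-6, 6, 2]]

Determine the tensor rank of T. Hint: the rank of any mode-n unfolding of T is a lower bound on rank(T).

3

Lower bound: the mode-1 unfolding of T (rows indexed by i, columns by (j,k) = (0,0), (0,1), (0,2), (1,0), (1,1), (1,2), (2,0), (2,1), (2,2)) is [[6, -12, 10, 2, 20, -18, 0, -4, 8], [4, -4, 4, 0, 8, -8, -2, -6, 6], [-2, 8, -6, 2, -8, 6, -6, -6, 2]].
There the 3×3 minor on rows i ∈ {0, 1, 2}, columns (j,k) ∈ {(0,0), (0,1), (1,0)} is det [[6, -12, 2], [4, -4, 0], [-2, 8, 2]] = 96 ≠ 0, so this unfolding has rank ≥ 3; CP rank is at least every unfolding rank, so rank(T) ≥ 3. (Unfolding ranks only ever bound the CP rank from below — rank(T) can be strictly larger than all of them — so the matching upper bound has to come from an explicit 3-term decomposition.)
Upper bound: T is a sum of 3 rank-1 terms, T = [1, 0, -1] ⊗ [1, -1, -2] ⊗ [-2, -4, 2] + [2, 1, -1] ⊗ [2, -2, 1] ⊗ [2, -2, 2] + [2, 1, 0] ⊗ [0, 1, -1] ⊗ [4, 4, -4] (one valid choice — decompositions are not unique — normalised so each a, b is primitive with positive first nonzero entry; check it by expanding all entries), so rank(T) ≤ 3.
These bounds meet, so rank(T) = 3.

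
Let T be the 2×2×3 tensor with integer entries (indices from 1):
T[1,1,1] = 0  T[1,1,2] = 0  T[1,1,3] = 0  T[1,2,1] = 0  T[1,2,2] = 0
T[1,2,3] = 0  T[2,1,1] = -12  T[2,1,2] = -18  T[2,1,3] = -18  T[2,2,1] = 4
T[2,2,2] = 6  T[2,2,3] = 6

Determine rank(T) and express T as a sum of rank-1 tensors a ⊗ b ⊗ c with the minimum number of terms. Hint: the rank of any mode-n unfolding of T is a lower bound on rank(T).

Lower bound: T ≠ 0 (e.g. T[2,1,1] = -12), so rank(T) ≥ 1.
Upper bound: if T = a ⊗ b ⊗ c then every fibre of T is a multiple of the corresponding factor, so read the factors off the fibres through the nonzero entry T[2,1,1] = -12.
The mode-1 fibre T[:,1,1] = [0, -12] gives a = [0, 1] (primitive direction); the mode-2 fibre T[2,:,1] = [-12, 4] gives b = [3, -1]; then c[k] = T[2,1,k] / (a[2]·b[1]) = [-12, -18, -18] / 3 = [-4, -6, -6].
Expanding [0, 1] ⊗ [3, -1] ⊗ [-4, -6, -6] reproduces all 12 entries of T, so T = [0, 1] ⊗ [3, -1] ⊗ [-4, -6, -6] and rank(T) ≤ 1.
These bounds meet, so rank(T) = 1.
Check entry T[2,1,1] = -12: (1)·(3)·(-4) = -12.

rank(T) = 1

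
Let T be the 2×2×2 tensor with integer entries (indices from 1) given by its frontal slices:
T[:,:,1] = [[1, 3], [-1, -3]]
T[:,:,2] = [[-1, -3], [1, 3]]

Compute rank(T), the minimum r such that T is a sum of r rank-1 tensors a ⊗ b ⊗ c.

1

Lower bound: T ≠ 0 (e.g. T[1,1,1] = 1), so rank(T) ≥ 1.
Upper bound: if T = a ⊗ b ⊗ c then every fibre of T is a multiple of the corresponding factor, so read the factors off the fibres through the nonzero entry T[1,1,1] = 1.
The mode-1 fibre T[:,1,1] = [1, -1] gives a = [1, -1] (primitive direction); the mode-2 fibre T[1,:,1] = [1, 3] gives b = [1, 3]; then c[k] = T[1,1,k] / (a[1]·b[1]) = [1, -1] / 1 = [1, -1].
Expanding [1, -1] ⊗ [1, 3] ⊗ [1, -1] reproduces all 8 entries of T, so T = [1, -1] ⊗ [1, 3] ⊗ [1, -1] and rank(T) ≤ 1.
These bounds meet, so rank(T) = 1.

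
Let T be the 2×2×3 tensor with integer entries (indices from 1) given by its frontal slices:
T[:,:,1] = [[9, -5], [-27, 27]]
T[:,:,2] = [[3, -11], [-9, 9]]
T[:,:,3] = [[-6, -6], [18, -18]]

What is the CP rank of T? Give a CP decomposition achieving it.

rank(T) = 2

Lower bound: the mode-1 unfolding of T (rows indexed by i, columns by (j,k) = (1,1), (1,2), (1,3), (2,1), (2,2), (2,3)) is [[9, 3, -6, -5, -11, -6], [-27, -9, 18, 27, 9, -18]].
There the 2×2 minor on rows i ∈ {1, 2}, columns (j,k) ∈ {(1,1), (2,1)} is det [[9, -5], [-27, 27]] = 108 ≠ 0, so this unfolding has rank ≥ 2; CP rank is at least every unfolding rank, so rank(T) ≥ 2. (This is only a lower bound: in general the CP rank may exceed every unfolding rank, so we still need to exhibit 2 rank-1 terms summing to T.)
Upper bound — finding two terms. Write S_k = T[:,:,k] for the frontal slices: S₁ = [[9, -5], [-27, 27]], S₂ = [[3, -11], [-9, 9]], S₃ = [[-6, -6], [18, -18]].
If T = a₁ ⊗ b₁ ⊗ c₁ + a₂ ⊗ b₂ ⊗ c₂ then each S_k = c₁[k]·a₁b₁ᵀ + c₂[k]·a₂b₂ᵀ. S₁ and S₂ are linearly independent, so a₁b₁ᵀ and a₂b₂ᵀ must span the same plane of matrices: they are the rank-1 matrices of the form x·S₁ + y·S₂.
det(x·S₁ + y·S₂) is 108·x² − 180·xy − 72·y² = 36·(x − 2·y)(3·x + y), vanishing at (x:y) = (2:1) and (1:-3).
M₁ = 2·S₁ + S₂ = [[21, -21], [-63, 63]] = 21·[1, -3][1, -1]ᵀ and M₂ = S₁ − 3·S₂ = [[0, 28], [0, 0]] = 28·[1, 0][0, 1]ᵀ, so take a₁ = [1, -3], b₁ = [1, -1], a₂ = [1, 0], b₂ = [0, 1].
Each slice is an integer combination of E₁ = a₁b₁ᵀ and E₂ = a₂b₂ᵀ: S₁ = 9·E₁ + 4·E₂, S₂ = 3·E₁ − 8·E₂, S₃ = −6·E₁ − 12·E₂; reading off coefficients, c₁ = [9, 3, -6] and c₂ = [4, -8, -12].
Hence T = [1, -3] ⊗ [1, -1] ⊗ [9, 3, -6] + [1, 0] ⊗ [0, 1] ⊗ [4, -8, -12], so rank(T) ≤ 2.
These bounds meet, so rank(T) = 2.
Check entry T[2,1,3] = 18: (-3)·(1)·(-6) + (0)·(0)·(-12) = 18.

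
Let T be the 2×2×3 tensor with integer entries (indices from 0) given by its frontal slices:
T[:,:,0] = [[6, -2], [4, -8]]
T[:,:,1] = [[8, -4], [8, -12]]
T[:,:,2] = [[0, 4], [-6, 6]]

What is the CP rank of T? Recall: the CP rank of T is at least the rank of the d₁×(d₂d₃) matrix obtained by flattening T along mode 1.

3

Lower bound: the mode-3 unfolding of T (rows indexed by k, columns by (i,j) = (0,0), (0,1), (1,0), (1,1)) is [[6, -2, 4, -8], [8, -4, 8, -12], [0, 4, -6, 6]].
There the 3×3 minor on rows k ∈ {0, 1, 2}, columns (i,j) ∈ {(0,0), (0,1), (1,0)} is det [[6, -2, 4], [8, -4, 8], [0, 4, -6]] = -16 ≠ 0, so this unfolding has rank ≥ 3; CP rank is at least every unfolding rank, so rank(T) ≥ 3. (This is only a lower bound: in general the CP rank may exceed every unfolding rank, so we still need to exhibit 3 rank-1 terms summing to T.)
Upper bound: T is a sum of 3 rank-1 terms, T = (0, 1) ⊗ (1, 1) ⊗ (-4, -4, -2) + (1, 1) ⊗ (1, 0) ⊗ (4, 4, 4) + (1, 2) ⊗ (1, -1) ⊗ (2, 4, -4) (written with every a and b primitive with positive leading entry and the scale carried by c; CP decompositions are not unique, and this one is verified by expanding entrywise), so rank(T) ≤ 3.
These bounds meet, so rank(T) = 3.
Check entry T[1,0,0] = 4: (1)·(1)·(-4) + (1)·(1)·(4) + (2)·(1)·(2) = 4.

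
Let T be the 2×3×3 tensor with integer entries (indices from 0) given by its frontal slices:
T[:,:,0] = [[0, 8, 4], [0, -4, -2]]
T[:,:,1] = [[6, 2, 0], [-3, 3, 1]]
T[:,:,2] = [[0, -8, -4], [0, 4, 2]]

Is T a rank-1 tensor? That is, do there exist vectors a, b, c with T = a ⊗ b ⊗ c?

No

The mode-2 unfolding of T (rows indexed by j, columns by (i,k) = (0,0), (0,1), (0,2), (1,0), (1,1), (1,2)) is [[0, 6, 0, 0, -3, 0], [8, 2, -8, -4, 3, 4], [4, 0, -4, -2, 1, 2]].
There the 3×3 minor on rows j ∈ {0, 1, 2}, columns (i,k) ∈ {(0,0), (0,1), (1,1)} is det [[0, 6, -3], [8, 2, 3], [4, 0, 1]] = 48 ≠ 0, so this unfolding has rank ≥ 3; CP rank is at least every unfolding rank, so rank(T) ≥ 3.
In particular rank(T) ≥ 3 > 1, so T is not rank-1.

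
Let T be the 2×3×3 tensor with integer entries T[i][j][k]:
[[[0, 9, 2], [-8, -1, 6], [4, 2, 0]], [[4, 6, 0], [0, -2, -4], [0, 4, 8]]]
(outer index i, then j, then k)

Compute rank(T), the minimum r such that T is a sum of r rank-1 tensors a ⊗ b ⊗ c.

3

Lower bound: the mode-2 unfolding of T (rows indexed by j, columns by (i,k) = (0,0), (0,1), (0,2), (1,0), (1,1), (1,2)) is [[0, 9, 2, 4, 6, 0], [-8, -1, 6, 0, -2, -4], [4, 2, 0, 0, 4, 8]].
There the 3×3 minor on rows j ∈ {0, 1, 2}, columns (i,k) ∈ {(0,0), (0,1), (0,2)} is det [[0, 9, 2], [-8, -1, 6], [4, 2, 0]] = 192 ≠ 0, so this unfolding has rank ≥ 3; CP rank is at least every unfolding rank, so rank(T) ≥ 3. (Unfolding ranks only ever bound the CP rank from below — rank(T) can be strictly larger than all of them — so the matching upper bound has to come from an explicit 3-term decomposition.)
Upper bound: T is a sum of 3 rank-1 terms, T = [1, 0] ⊗ [2, 2, -1] ⊗ [-4, 0, 4] + [1, 2] ⊗ [1, -1, 2] ⊗ [0, 1, 2] + [2, 1] ⊗ [1, 0, 0] ⊗ [4, 4, -4] (one valid choice — decompositions are not unique — normalised so each a, b is primitive with positive first nonzero entry; check it by expanding all entries), so rank(T) ≤ 3.
These bounds meet, so rank(T) = 3.
Check entry T[1,1,2] = -4: (0)·(2)·(4) + (2)·(-1)·(2) + (1)·(0)·(-4) = -4.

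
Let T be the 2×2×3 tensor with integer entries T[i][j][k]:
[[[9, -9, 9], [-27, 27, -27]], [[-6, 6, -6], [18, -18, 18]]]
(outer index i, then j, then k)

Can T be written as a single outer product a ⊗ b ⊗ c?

Yes

If T = a ⊗ b ⊗ c then every fibre of T is a multiple of the corresponding factor, so read the factors off the fibres through the nonzero entry T[0,0,0] = 9.
The mode-1 fibre T[:,0,0] = [9, -6] gives a = (3, -2) (primitive direction); the mode-2 fibre T[0,:,0] = [9, -27] gives b = (1, -3); then c[k] = T[0,0,k] / (a[0]·b[0]) = [9, -9, 9] / 3 = (3, -3, 3).
Expanding (3, -2) ⊗ (1, -3) ⊗ (3, -3, 3) reproduces all 12 entries of T, so T = (3, -2) ⊗ (1, -3) ⊗ (3, -3, 3) and rank(T) ≤ 1.
Equivalently every frontal slice T[:,:,k] is c[k] times the rank-1 matrix (3, -2) ⊗ (1, -3). So T has rank 1 (it is nonzero).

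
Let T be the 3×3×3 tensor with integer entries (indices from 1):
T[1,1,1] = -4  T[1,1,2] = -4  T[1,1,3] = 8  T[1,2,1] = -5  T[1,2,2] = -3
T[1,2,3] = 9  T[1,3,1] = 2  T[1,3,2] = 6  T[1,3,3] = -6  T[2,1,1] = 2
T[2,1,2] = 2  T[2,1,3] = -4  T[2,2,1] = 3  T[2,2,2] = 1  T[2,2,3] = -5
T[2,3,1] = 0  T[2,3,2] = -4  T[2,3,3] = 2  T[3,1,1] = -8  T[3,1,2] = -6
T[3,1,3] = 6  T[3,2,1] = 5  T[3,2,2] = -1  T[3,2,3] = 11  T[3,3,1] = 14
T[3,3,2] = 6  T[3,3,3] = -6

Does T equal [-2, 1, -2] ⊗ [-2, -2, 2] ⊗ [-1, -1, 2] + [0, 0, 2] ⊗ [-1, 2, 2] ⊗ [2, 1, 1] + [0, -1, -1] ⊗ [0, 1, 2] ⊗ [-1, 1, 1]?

No

Reconstruct entry (1,2,1) from the claimed factors: Σₗ aₗ[1]bₗ[2]cₗ[1] = (-2)·(-2)·(-1) + (0)·(2)·(2) + (0)·(1)·(-1) = -4, but T[1,2,1] = -5. The claim is false.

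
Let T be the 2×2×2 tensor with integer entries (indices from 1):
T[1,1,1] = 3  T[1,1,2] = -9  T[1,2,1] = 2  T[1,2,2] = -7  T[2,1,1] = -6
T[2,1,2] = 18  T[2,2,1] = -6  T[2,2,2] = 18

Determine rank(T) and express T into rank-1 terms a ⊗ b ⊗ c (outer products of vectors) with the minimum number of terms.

Lower bound: in the mode-1 unfolding of T (rows indexed by i, columns by (j,k)) the 2×2 minor on rows i ∈ {1, 2}, columns (j,k) ∈ {(1,1), (2,1)} is det [[3, 2], [-6, -6]] = -6 ≠ 0, so that unfolding has rank ≥ 2 and hence rank(T) ≥ 2 (CP rank is at least every unfolding rank, though it can be larger).
Upper bound: with S_k = T[:,:,k], the two rank-1 terms a₁b₁ᵀ, a₂b₂ᵀ are the rank-1 members of the pencil x·S₁ + y·S₂.
det(x·S₁ + y·S₂) is −6·x² + 30·xy − 36·y² = (-6)·(x − 3·y)(x − 2·y), vanishing at (x:y) = (3:1) and (2:1).
M₁ = 3·S₁ + S₂ = [[0, -1], [0, 0]] = −(1, 0)(0, 1)ᵀ and M₂ = 2·S₁ + S₂ = [[-3, -3], [6, 6]] = (-3)·(1, -2)(1, 1)ᵀ, so take a₁ = (1, 0), b₁ = (0, 1), a₂ = (1, -2), b₂ = (1, 1).
Each slice is an integer combination of E₁ = a₁b₁ᵀ and E₂ = a₂b₂ᵀ: S₁ = −E₁ + 3·E₂, S₂ = 2·E₁ − 9·E₂; reading off coefficients, c₁ = (-1, 2) and c₂ = (3, -9).
Hence T = (1, 0) ⊗ (0, 1) ⊗ (-1, 2) + (1, -2) ⊗ (1, 1) ⊗ (3, -9), so rank(T) ≤ 2.
These bounds meet, so rank(T) = 2.

rank(T) = 2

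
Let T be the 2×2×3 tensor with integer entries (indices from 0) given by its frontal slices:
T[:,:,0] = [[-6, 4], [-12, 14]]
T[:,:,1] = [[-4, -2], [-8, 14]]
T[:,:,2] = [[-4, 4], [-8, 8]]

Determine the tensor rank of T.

Lower bound: the mode-1 unfolding of T (rows indexed by i, columns by (j,k) = (0,0), (0,1), (0,2), (1,0), (1,1), (1,2)) is [[-6, -4, -4, 4, -2, 4], [-12, -8, -8, 14, 14, 8]].
There the 2×2 minor on rows i ∈ {0, 1}, columns (j,k) ∈ {(0,0), (1,0)} is det [[-6, 4], [-12, 14]] = -36 ≠ 0, so this unfolding has rank ≥ 2; CP rank is at least every unfolding rank, so rank(T) ≥ 2. (Unfolding ranks only ever bound the CP rank from below — rank(T) can be strictly larger than all of them — so the matching upper bound has to come from an explicit 2-term decomposition.)
Upper bound — finding two terms. Write S_k = T[:,:,k] for the frontal slices: S₀ = [[-6, 4], [-12, 14]], S₁ = [[-4, -2], [-8, 14]], S₂ = [[-4, 4], [-8, 8]].
If T = a₁ ⊗ b₁ ⊗ c₁ + a₂ ⊗ b₂ ⊗ c₂ then each S_k = c₁[k]·a₁b₁ᵀ + c₂[k]·a₂b₂ᵀ. S₀ and S₁ are linearly independent, so a₁b₁ᵀ and a₂b₂ᵀ must span the same plane of matrices: they are the rank-1 matrices of the form x·S₀ + y·S₁.
det(x·S₀ + y·S₁) is −36·x² − 132·xy − 72·y² = (-12)·(x + 3·y)(3·x + 2·y), vanishing at (x:y) = (3:-1) and (2:-3).
M₁ = 3·S₀ − S₁ = [[-14, 14], [-28, 28]] = (-14)·[1, 2][1, -1]ᵀ and M₂ = 2·S₀ − 3·S₁ = [[0, 14], [0, -14]] = 14·[1, -1][0, 1]ᵀ, so take a₁ = [1, 2], b₁ = [1, -1], a₂ = [1, -1], b₂ = [0, 1].
Each slice is an integer combination of E₁ = a₁b₁ᵀ and E₂ = a₂b₂ᵀ: S₀ = −6·E₁ − 2·E₂, S₁ = −4·E₁ − 6·E₂, S₂ = −4·E₁; reading off coefficients, c₁ = [-6, -4, -4] and c₂ = [-2, -6, 0].
Hence T = [1, 2] ⊗ [1, -1] ⊗ [-6, -4, -4] + [1, -1] ⊗ [0, 1] ⊗ [-2, -6, 0], so rank(T) ≤ 2.
These bounds meet, so rank(T) = 2.
Check entry T[1,1,2] = 8: (2)·(-1)·(-4) + (-1)·(1)·(0) = 8.

2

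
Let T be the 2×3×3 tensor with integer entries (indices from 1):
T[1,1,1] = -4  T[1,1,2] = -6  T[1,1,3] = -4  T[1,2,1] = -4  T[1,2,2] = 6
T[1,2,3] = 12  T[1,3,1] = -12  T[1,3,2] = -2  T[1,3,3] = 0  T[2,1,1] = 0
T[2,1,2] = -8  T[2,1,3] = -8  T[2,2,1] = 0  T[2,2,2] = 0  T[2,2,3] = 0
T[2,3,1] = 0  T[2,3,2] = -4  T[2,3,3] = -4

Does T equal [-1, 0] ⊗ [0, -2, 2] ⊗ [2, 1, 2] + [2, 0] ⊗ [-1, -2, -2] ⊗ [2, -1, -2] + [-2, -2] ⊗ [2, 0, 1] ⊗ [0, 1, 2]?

Reconstruct entry (1,1,2) from the claimed factors: Σₗ aₗ[1]bₗ[1]cₗ[2] = (-1)·(0)·(1) + (2)·(-1)·(-1) + (-2)·(2)·(1) = -2, but T[1,1,2] = -6. The claim is false.

No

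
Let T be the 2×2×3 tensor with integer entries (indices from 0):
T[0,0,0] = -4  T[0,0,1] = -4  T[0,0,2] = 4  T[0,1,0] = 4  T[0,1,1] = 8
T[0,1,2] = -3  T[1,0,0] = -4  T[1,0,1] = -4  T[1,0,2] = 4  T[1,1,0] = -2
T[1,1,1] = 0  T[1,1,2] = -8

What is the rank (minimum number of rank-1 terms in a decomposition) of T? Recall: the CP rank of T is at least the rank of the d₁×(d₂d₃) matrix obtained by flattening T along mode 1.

3

Lower bound: the mode-3 unfolding of T (rows indexed by k, columns by (i,j) = (0,0), (0,1), (1,0), (1,1)) is [[-4, 4, -4, -2], [-4, 8, -4, 0], [4, -3, 4, -8]].
There the 3×3 minor on rows k ∈ {0, 1, 2}, columns (i,j) ∈ {(0,0), (0,1), (1,1)} is det [[-4, 4, -2], [-4, 8, 0], [4, -3, -8]] = 168 ≠ 0, so this unfolding has rank ≥ 3; CP rank is at least every unfolding rank, so rank(T) ≥ 3. (Unfolding ranks only ever bound the CP rank from below — rank(T) can be strictly larger than all of them — so the matching upper bound has to come from an explicit 3-term decomposition.)
Upper bound: T is a sum of 3 rank-1 terms, T = [1, -1] ⊗ [0, 1] ⊗ [2, 4, 2] + [1, 1] ⊗ [1, -1] ⊗ [-4, -4, 4] + [1, 2] ⊗ [0, 1] ⊗ [-2, 0, -1] (one valid choice — decompositions are not unique — normalised so each a, b is primitive with positive first nonzero entry; check it by expanding all entries), so rank(T) ≤ 3.
These bounds meet, so rank(T) = 3.
Check entry T[0,0,0] = -4: (1)·(0)·(2) + (1)·(1)·(-4) + (1)·(0)·(-2) = -4.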